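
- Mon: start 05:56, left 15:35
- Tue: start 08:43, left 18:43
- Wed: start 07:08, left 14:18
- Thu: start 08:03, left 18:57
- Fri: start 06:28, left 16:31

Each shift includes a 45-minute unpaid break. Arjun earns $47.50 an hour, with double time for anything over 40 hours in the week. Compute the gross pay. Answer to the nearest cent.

$2281.58

Mon: 05:56–15:35 = 9 h 39 min; less 45 min break → 8 h 54 min
Tue: 08:43–18:43 = 10 h 0 min; less 45 min break → 9 h 15 min
Wed: 07:08–14:18 = 7 h 10 min; less 45 min break → 6 h 25 min
Thu: 08:03–18:57 = 10 h 54 min; less 45 min break → 10 h 9 min
Fri: 06:28–16:31 = 10 h 3 min; less 45 min break → 9 h 18 min
Total worked: 44 h 1 min = 2641 min.
Regular 40 h 0 min = 2400 min at $47.50/h; overtime 4 h 1 min = 241 min at $95.00/h.
Pay = (2400 × $47.50 + 241 × $95.00) ÷ 60 = $2281.58.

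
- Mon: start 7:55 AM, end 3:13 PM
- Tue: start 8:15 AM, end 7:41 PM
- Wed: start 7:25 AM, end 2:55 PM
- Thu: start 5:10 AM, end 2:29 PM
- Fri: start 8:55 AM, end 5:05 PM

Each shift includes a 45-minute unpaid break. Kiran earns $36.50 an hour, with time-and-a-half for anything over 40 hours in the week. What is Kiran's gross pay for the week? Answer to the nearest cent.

Mon: 7:55 AM–3:13 PM = 7 h 18 min; less 45 min break → 6 h 33 min
Tue: 8:15 AM–7:41 PM = 11 h 26 min; less 45 min break → 10 h 41 min
Wed: 7:25 AM–2:55 PM = 7 h 30 min; less 45 min break → 6 h 45 min
Thu: 5:10 AM–2:29 PM = 9 h 19 min; less 45 min break → 8 h 34 min
Fri: 8:55 AM–5:05 PM = 8 h 10 min; less 45 min break → 7 h 25 min
Total worked: 39 h 58 min = 2398 min.
Regular 39 h 58 min = 2398 min at $36.50/h; overtime 0 h 0 min = 0 min at $54.75/h.
Pay = (2398 × $36.50 + 0 × $54.75) ÷ 60 = $1458.78.

$1458.78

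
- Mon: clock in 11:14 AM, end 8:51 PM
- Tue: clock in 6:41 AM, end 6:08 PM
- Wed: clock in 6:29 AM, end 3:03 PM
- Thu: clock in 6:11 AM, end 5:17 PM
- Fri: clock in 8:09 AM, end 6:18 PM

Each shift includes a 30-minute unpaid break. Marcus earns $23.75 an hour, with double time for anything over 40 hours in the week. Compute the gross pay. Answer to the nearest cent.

$1348.21

Mon: 11:14 AM–8:51 PM = 9 h 37 min; less 30 min break → 9 h 7 min
Tue: 6:41 AM–6:08 PM = 11 h 27 min; less 30 min break → 10 h 57 min
Wed: 6:29 AM–3:03 PM = 8 h 34 min; less 30 min break → 8 h 4 min
Thu: 6:11 AM–5:17 PM = 11 h 6 min; less 30 min break → 10 h 36 min
Fri: 8:09 AM–6:18 PM = 10 h 9 min; less 30 min break → 9 h 39 min
Total worked: 48 h 23 min = 2903 min.
Regular 40 h 0 min = 2400 min at $23.75/h; overtime 8 h 23 min = 503 min at $47.50/h.
Pay = (2400 × $23.75 + 503 × $47.50) ÷ 60 = $1348.21.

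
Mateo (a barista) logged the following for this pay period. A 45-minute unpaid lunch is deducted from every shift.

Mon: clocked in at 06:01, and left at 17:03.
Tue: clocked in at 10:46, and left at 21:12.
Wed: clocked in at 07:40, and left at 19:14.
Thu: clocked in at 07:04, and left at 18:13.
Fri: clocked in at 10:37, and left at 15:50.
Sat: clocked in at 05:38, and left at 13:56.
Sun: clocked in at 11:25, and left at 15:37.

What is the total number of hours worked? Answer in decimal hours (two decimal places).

Mon: 06:01–17:03 = 11 h 2 min; less 45 min break → 10 h 17 min
Tue: 10:46–21:12 = 10 h 26 min; less 45 min break → 9 h 41 min
Wed: 07:40–19:14 = 11 h 34 min; less 45 min break → 10 h 49 min
Thu: 07:04–18:13 = 11 h 9 min; less 45 min break → 10 h 24 min
Fri: 10:37–15:50 = 5 h 13 min; less 45 min break → 4 h 28 min
Sat: 05:38–13:56 = 8 h 18 min; less 45 min break → 7 h 33 min
Sun: 11:25–15:37 = 4 h 12 min; less 45 min break → 3 h 27 min
Total: 10 h 17 min + 9 h 41 min + 10 h 49 min + 10 h 24 min + 4 h 28 min + 7 h 33 min + 3 h 27 min = 56 h 39 min.

56.65 hours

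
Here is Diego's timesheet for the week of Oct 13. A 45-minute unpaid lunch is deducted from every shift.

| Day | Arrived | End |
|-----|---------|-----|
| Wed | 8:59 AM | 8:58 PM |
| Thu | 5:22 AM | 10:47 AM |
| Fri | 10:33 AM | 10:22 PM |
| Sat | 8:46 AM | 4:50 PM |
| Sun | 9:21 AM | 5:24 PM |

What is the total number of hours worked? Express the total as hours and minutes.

Wed: 8:59 AM–8:58 PM = 11 h 59 min; less 45 min break → 11 h 14 min
Thu: 5:22 AM–10:47 AM = 5 h 25 min; less 45 min break → 4 h 40 min
Fri: 10:33 AM–10:22 PM = 11 h 49 min; less 45 min break → 11 h 4 min
Sat: 8:46 AM–4:50 PM = 8 h 4 min; less 45 min break → 7 h 19 min
Sun: 9:21 AM–5:24 PM = 8 h 3 min; less 45 min break → 7 h 18 min
Total: 11 h 14 min + 4 h 40 min + 11 h 4 min + 7 h 19 min + 7 h 18 min = 41 h 35 min.

41 h 35 min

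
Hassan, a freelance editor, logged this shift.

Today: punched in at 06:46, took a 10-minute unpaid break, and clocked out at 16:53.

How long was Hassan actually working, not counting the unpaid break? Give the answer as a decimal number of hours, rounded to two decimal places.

Today: 06:46–16:53 = 10 h 7 min; less 10 min break → 9 h 57 min

9.95 hours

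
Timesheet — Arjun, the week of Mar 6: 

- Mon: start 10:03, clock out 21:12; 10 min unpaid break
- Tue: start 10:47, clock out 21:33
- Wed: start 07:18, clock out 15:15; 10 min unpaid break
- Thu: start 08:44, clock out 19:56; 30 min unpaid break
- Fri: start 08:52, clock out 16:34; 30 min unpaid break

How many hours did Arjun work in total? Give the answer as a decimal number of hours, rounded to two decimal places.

Mon: 10:03–21:12 = 11 h 9 min; less 10 min break → 10 h 59 min
Tue: 10:47–21:33 = 10 h 46 min
Wed: 07:18–15:15 = 7 h 57 min; less 10 min break → 7 h 47 min
Thu: 08:44–19:56 = 11 h 12 min; less 30 min break → 10 h 42 min
Fri: 08:52–16:34 = 7 h 42 min; less 30 min break → 7 h 12 min
Total: 10 h 59 min + 10 h 46 min + 7 h 47 min + 10 h 42 min + 7 h 12 min = 47 h 26 min.

47.43 hours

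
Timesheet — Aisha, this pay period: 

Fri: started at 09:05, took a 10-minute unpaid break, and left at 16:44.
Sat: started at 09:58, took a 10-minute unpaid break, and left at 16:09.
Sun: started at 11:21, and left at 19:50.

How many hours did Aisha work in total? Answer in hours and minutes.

21 h 59 min

Fri: 09:05–16:44 = 7 h 39 min; less 10 min break → 7 h 29 min
Sat: 09:58–16:09 = 6 h 11 min; less 10 min break → 6 h 1 min
Sun: 11:21–19:50 = 8 h 29 min
Total: 7 h 29 min + 6 h 1 min + 8 h 29 min = 21 h 59 min.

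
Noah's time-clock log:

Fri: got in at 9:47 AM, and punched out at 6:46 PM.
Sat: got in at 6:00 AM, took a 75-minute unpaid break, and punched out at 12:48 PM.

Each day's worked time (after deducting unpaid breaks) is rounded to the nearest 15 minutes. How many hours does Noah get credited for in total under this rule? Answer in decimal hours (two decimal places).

Fri: 9:47 AM–6:46 PM = 8 h 59 min → rounds to 9 h 0 min
Sat: 6:00 AM–12:48 PM = 6 h 48 min − 75 min = 5 h 33 min → rounds to 5 h 30 min
Total credited: 14 h 30 min.

14.50 hours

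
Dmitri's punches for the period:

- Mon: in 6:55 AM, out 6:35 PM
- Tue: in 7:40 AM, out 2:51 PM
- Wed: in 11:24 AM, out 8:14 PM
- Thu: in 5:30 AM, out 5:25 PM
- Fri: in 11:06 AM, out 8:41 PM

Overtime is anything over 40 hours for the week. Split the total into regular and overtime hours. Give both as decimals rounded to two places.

Regular 40.00 hours, overtime 9.18 hours

Mon: 6:55 AM–6:35 PM = 11 h 40 min
Tue: 7:40 AM–2:51 PM = 7 h 11 min
Wed: 11:24 AM–8:14 PM = 8 h 50 min
Thu: 5:30 AM–5:25 PM = 11 h 55 min
Fri: 11:06 AM–8:41 PM = 9 h 35 min
Total worked: 49 h 11 min = 49.18 h.
Threshold 40 h → overtime 9 h 11 min, regular 40 h 0 min.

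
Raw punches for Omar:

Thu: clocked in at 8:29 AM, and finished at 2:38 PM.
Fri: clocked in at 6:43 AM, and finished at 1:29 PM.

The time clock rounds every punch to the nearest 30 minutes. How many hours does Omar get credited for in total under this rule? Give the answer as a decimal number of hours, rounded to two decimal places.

Thu: in 8:29 AM→8:30 AM, out 2:38 PM→2:30 PM; 6 h 0 min
Fri: in 6:43 AM→6:30 AM, out 1:29 PM→1:30 PM; 7 h 0 min
Total credited: 13 h 0 min.

13.00 hours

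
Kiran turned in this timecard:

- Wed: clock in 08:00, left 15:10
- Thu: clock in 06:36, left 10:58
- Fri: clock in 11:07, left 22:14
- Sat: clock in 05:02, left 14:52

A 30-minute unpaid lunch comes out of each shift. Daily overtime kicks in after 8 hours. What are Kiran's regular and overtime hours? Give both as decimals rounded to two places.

Wed: 08:00–15:10 = 7 h 10 min; less 30 min break → 6 h 40 min
Thu: 06:36–10:58 = 4 h 22 min; less 30 min break → 3 h 52 min
Fri: 11:07–22:14 = 11 h 7 min; less 30 min break → 10 h 37 min
Sat: 05:02–14:52 = 9 h 50 min; less 30 min break → 9 h 20 min
Wed reg 6 h 40 min / OT 0 h 0 min; Thu reg 3 h 52 min / OT 0 h 0 min; Fri reg 8 h 0 min / OT 2 h 37 min; Sat reg 8 h 0 min / OT 1 h 20 min.
Totals: regular 26 h 32 min, overtime 3 h 57 min.

Regular 26.53 hours, overtime 3.95 hours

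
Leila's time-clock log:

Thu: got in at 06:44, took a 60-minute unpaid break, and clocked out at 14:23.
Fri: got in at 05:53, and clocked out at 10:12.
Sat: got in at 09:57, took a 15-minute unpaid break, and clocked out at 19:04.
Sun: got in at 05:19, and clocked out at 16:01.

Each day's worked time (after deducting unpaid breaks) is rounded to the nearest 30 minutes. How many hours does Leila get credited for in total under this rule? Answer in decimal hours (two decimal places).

30.50 hours

Thu: 06:44–14:23 = 7 h 39 min − 60 min = 6 h 39 min → rounds to 6 h 30 min
Fri: 05:53–10:12 = 4 h 19 min → rounds to 4 h 30 min
Sat: 09:57–19:04 = 9 h 7 min − 15 min = 8 h 52 min → rounds to 9 h 0 min
Sun: 05:19–16:01 = 10 h 42 min → rounds to 10 h 30 min
Total credited: 30 h 30 min.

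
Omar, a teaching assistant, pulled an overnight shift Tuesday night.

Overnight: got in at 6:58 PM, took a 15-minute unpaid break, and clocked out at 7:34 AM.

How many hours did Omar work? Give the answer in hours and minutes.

Overnight: 6:58 PM → midnight = 5 h 2 min; midnight → 7:34 AM = 7 h 34 min; span 12 h 36 min; less 15 min break → 12 h 21 min

12 h 21 min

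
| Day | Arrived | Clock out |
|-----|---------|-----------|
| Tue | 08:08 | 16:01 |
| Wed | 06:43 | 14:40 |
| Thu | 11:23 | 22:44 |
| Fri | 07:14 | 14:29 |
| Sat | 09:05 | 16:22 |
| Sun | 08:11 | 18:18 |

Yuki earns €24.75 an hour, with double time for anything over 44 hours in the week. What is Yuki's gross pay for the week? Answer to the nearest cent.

Tue: 08:08–16:01 = 7 h 53 min
Wed: 06:43–14:40 = 7 h 57 min
Thu: 11:23–22:44 = 11 h 21 min
Fri: 07:14–14:29 = 7 h 15 min
Sat: 09:05–16:22 = 7 h 17 min
Sun: 08:11–18:18 = 10 h 7 min
Total worked: 51 h 50 min = 3110 min.
Regular 44 h 0 min = 2640 min at €24.75/h; overtime 7 h 50 min = 470 min at €49.50/h.
Pay = (2640 × €24.75 + 470 × €49.50) ÷ 60 = €1476.75.

€1476.75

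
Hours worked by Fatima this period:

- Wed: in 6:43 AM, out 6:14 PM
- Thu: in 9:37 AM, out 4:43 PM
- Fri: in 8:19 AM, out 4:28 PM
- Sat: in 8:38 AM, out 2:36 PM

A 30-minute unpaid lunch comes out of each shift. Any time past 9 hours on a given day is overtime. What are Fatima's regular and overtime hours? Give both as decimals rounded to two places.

Wed: 6:43 AM–6:14 PM = 11 h 31 min; less 30 min break → 11 h 1 min
Thu: 9:37 AM–4:43 PM = 7 h 6 min; less 30 min break → 6 h 36 min
Fri: 8:19 AM–4:28 PM = 8 h 9 min; less 30 min break → 7 h 39 min
Sat: 8:38 AM–2:36 PM = 5 h 58 min; less 30 min break → 5 h 28 min
Wed reg 9 h 0 min / OT 2 h 1 min; Thu reg 6 h 36 min / OT 0 h 0 min; Fri reg 7 h 39 min / OT 0 h 0 min; Sat reg 5 h 28 min / OT 0 h 0 min.
Totals: regular 28 h 43 min, overtime 2 h 1 min.

Regular 28.72 hours, overtime 2.02 hours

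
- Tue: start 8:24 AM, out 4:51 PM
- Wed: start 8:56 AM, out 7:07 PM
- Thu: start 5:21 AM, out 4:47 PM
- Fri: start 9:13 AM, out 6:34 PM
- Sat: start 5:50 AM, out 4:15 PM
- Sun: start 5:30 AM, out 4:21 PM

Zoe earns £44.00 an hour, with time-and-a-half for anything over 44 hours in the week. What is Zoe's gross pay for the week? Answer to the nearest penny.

Tue: 8:24 AM–4:51 PM = 8 h 27 min
Wed: 8:56 AM–7:07 PM = 10 h 11 min
Thu: 5:21 AM–4:47 PM = 11 h 26 min
Fri: 9:13 AM–6:34 PM = 9 h 21 min
Sat: 5:50 AM–4:15 PM = 10 h 25 min
Sun: 5:30 AM–4:21 PM = 10 h 51 min
Total worked: 60 h 41 min = 3641 min.
Regular 44 h 0 min = 2640 min at £44.00/h; overtime 16 h 41 min = 1001 min at £66.00/h.
Pay = (2640 × £44.00 + 1001 × £66.00) ÷ 60 = £3037.10.

£3037.10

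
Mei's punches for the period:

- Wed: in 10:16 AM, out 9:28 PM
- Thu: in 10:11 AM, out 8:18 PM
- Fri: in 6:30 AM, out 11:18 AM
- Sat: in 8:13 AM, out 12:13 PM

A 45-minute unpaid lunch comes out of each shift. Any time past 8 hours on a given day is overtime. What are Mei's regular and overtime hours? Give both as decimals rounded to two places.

Regular 23.30 hours, overtime 3.82 hours

Wed: 10:16 AM–9:28 PM = 11 h 12 min; less 45 min break → 10 h 27 min
Thu: 10:11 AM–8:18 PM = 10 h 7 min; less 45 min break → 9 h 22 min
Fri: 6:30 AM–11:18 AM = 4 h 48 min; less 45 min break → 4 h 3 min
Sat: 8:13 AM–12:13 PM = 4 h 0 min; less 45 min break → 3 h 15 min
Wed reg 8 h 0 min / OT 2 h 27 min; Thu reg 8 h 0 min / OT 1 h 22 min; Fri reg 4 h 3 min / OT 0 h 0 min; Sat reg 3 h 15 min / OT 0 h 0 min.
Totals: regular 23 h 18 min, overtime 3 h 49 min.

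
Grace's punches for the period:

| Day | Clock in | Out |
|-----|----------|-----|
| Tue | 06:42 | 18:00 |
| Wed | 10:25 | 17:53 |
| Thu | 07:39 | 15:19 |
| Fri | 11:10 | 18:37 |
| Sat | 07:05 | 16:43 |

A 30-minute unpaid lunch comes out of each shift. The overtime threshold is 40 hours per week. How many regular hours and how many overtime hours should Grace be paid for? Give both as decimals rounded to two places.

Tue: 06:42–18:00 = 11 h 18 min; less 30 min break → 10 h 48 min
Wed: 10:25–17:53 = 7 h 28 min; less 30 min break → 6 h 58 min
Thu: 07:39–15:19 = 7 h 40 min; less 30 min break → 7 h 10 min
Fri: 11:10–18:37 = 7 h 27 min; less 30 min break → 6 h 57 min
Sat: 07:05–16:43 = 9 h 38 min; less 30 min break → 9 h 8 min
Total worked: 41 h 1 min = 41.02 h.
Threshold 40 h → overtime 1 h 1 min, regular 40 h 0 min.

Regular 40.00 hours, overtime 1.02 hours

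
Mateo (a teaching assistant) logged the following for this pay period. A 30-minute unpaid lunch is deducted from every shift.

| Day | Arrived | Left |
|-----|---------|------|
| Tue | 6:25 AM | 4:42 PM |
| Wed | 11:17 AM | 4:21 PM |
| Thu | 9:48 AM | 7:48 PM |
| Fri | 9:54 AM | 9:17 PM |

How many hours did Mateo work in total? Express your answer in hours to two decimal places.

34.73 hours

Tue: 6:25 AM–4:42 PM = 10 h 17 min; less 30 min break → 9 h 47 min
Wed: 11:17 AM–4:21 PM = 5 h 4 min; less 30 min break → 4 h 34 min
Thu: 9:48 AM–7:48 PM = 10 h 0 min; less 30 min break → 9 h 30 min
Fri: 9:54 AM–9:17 PM = 11 h 23 min; less 30 min break → 10 h 53 min
Total: 9 h 47 min + 4 h 34 min + 9 h 30 min + 10 h 53 min = 34 h 44 min.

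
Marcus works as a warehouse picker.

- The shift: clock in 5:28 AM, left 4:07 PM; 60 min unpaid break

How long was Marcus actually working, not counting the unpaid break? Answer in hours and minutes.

9 h 39 min

The shift: 5:28 AM–4:07 PM = 10 h 39 min; less 60 min break → 9 h 39 min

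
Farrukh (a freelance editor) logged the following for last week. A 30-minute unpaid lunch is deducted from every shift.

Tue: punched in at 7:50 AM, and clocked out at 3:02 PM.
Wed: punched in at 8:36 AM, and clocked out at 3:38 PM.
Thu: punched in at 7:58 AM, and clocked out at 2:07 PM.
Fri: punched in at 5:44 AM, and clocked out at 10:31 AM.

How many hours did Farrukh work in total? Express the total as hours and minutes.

23 h 10 min

Tue: 7:50 AM–3:02 PM = 7 h 12 min; less 30 min break → 6 h 42 min
Wed: 8:36 AM–3:38 PM = 7 h 2 min; less 30 min break → 6 h 32 min
Thu: 7:58 AM–2:07 PM = 6 h 9 min; less 30 min break → 5 h 39 min
Fri: 5:44 AM–10:31 AM = 4 h 47 min; less 30 min break → 4 h 17 min
Total: 6 h 42 min + 6 h 32 min + 5 h 39 min + 4 h 17 min = 23 h 10 min.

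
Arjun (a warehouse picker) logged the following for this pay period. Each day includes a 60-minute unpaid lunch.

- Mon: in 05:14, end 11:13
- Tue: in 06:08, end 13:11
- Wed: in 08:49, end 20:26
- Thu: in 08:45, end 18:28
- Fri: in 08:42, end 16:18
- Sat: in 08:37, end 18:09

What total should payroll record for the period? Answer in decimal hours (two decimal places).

45.50 hours

Mon: 05:14–11:13 = 5 h 59 min; less 60 min break → 4 h 59 min
Tue: 06:08–13:11 = 7 h 3 min; less 60 min break → 6 h 3 min
Wed: 08:49–20:26 = 11 h 37 min; less 60 min break → 10 h 37 min
Thu: 08:45–18:28 = 9 h 43 min; less 60 min break → 8 h 43 min
Fri: 08:42–16:18 = 7 h 36 min; less 60 min break → 6 h 36 min
Sat: 08:37–18:09 = 9 h 32 min; less 60 min break → 8 h 32 min
Total: 4 h 59 min + 6 h 3 min + 10 h 37 min + 8 h 43 min + 6 h 36 min + 8 h 32 min = 45 h 30 min.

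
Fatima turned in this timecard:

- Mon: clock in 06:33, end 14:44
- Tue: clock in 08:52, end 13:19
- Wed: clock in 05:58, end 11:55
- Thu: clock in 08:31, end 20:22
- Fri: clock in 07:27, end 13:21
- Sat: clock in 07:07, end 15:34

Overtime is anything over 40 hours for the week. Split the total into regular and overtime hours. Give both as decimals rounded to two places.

Regular 40.00 hours, overtime 4.78 hours

Mon: 06:33–14:44 = 8 h 11 min
Tue: 08:52–13:19 = 4 h 27 min
Wed: 05:58–11:55 = 5 h 57 min
Thu: 08:31–20:22 = 11 h 51 min
Fri: 07:27–13:21 = 5 h 54 min
Sat: 07:07–15:34 = 8 h 27 min
Total worked: 44 h 47 min = 44.78 h.
Threshold 40 h → overtime 4 h 47 min, regular 40 h 0 min.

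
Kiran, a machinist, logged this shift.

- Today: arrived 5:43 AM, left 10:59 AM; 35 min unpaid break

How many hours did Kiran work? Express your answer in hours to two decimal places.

4.68 hours

Today: 5:43 AM–10:59 AM = 5 h 16 min; less 35 min break → 4 h 41 min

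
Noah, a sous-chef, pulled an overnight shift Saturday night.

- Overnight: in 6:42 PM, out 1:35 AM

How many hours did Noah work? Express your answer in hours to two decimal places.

Overnight: 6:42 PM → midnight = 5 h 18 min; midnight → 1:35 AM = 1 h 35 min; span 6 h 53 min

6.88 hours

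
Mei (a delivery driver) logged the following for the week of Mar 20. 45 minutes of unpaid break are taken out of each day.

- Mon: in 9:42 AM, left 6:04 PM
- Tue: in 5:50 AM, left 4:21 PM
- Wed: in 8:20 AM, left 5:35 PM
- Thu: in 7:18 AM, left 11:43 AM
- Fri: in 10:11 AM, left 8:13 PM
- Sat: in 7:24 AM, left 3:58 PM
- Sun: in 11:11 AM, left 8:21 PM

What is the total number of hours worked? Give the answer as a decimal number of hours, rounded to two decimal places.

55.07 hours

Mon: 9:42 AM–6:04 PM = 8 h 22 min; less 45 min break → 7 h 37 min
Tue: 5:50 AM–4:21 PM = 10 h 31 min; less 45 min break → 9 h 46 min
Wed: 8:20 AM–5:35 PM = 9 h 15 min; less 45 min break → 8 h 30 min
Thu: 7:18 AM–11:43 AM = 4 h 25 min; less 45 min break → 3 h 40 min
Fri: 10:11 AM–8:13 PM = 10 h 2 min; less 45 min break → 9 h 17 min
Sat: 7:24 AM–3:58 PM = 8 h 34 min; less 45 min break → 7 h 49 min
Sun: 11:11 AM–8:21 PM = 9 h 10 min; less 45 min break → 8 h 25 min
Total: 7 h 37 min + 9 h 46 min + 8 h 30 min + 3 h 40 min + 9 h 17 min + 7 h 49 min + 8 h 25 min = 55 h 4 min.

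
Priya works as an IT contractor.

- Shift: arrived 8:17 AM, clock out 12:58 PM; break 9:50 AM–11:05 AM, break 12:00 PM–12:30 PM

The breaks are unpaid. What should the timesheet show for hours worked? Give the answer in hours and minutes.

2 h 56 min

Shift: 8:17 AM–12:58 PM = 4 h 41 min; less 105 min break → 2 h 56 min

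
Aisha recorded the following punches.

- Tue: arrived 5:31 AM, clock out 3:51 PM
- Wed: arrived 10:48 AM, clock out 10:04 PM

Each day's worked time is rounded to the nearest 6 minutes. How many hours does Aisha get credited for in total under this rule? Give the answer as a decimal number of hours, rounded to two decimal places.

21.60 hours

Tue: 5:31 AM–3:51 PM = 10 h 20 min → rounds to 10 h 18 min
Wed: 10:48 AM–10:04 PM = 11 h 16 min → rounds to 11 h 18 min
Total credited: 21 h 36 min.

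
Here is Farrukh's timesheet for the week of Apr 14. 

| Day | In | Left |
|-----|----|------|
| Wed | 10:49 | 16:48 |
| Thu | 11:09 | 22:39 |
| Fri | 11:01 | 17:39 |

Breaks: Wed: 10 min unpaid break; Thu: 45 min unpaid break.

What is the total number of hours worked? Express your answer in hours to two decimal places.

Wed: 10:49–16:48 = 5 h 59 min; less 10 min break → 5 h 49 min
Thu: 11:09–22:39 = 11 h 30 min; less 45 min break → 10 h 45 min
Fri: 11:01–17:39 = 6 h 38 min
Total: 5 h 49 min + 10 h 45 min + 6 h 38 min = 23 h 12 min.

23.20 hours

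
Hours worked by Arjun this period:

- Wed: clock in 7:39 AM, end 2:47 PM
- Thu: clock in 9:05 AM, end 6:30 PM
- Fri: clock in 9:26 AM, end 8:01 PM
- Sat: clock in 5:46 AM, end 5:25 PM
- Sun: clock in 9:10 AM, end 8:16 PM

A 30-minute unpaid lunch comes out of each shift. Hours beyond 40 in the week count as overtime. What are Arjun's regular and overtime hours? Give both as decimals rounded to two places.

Wed: 7:39 AM–2:47 PM = 7 h 8 min; less 30 min break → 6 h 38 min
Thu: 9:05 AM–6:30 PM = 9 h 25 min; less 30 min break → 8 h 55 min
Fri: 9:26 AM–8:01 PM = 10 h 35 min; less 30 min break → 10 h 5 min
Sat: 5:46 AM–5:25 PM = 11 h 39 min; less 30 min break → 11 h 9 min
Sun: 9:10 AM–8:16 PM = 11 h 6 min; less 30 min break → 10 h 36 min
Total worked: 47 h 23 min = 47.38 h.
Threshold 40 h → overtime 7 h 23 min, regular 40 h 0 min.

Regular 40.00 hours, overtime 7.38 hours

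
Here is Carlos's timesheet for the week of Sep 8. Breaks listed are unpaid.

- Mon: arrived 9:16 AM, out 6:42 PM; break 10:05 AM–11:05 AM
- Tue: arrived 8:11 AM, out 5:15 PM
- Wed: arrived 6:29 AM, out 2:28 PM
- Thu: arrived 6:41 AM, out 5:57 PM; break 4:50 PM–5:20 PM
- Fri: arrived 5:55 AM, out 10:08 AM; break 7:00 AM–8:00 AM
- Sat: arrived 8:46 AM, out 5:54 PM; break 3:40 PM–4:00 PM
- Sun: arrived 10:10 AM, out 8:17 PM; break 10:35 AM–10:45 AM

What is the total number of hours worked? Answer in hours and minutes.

Mon: 9:16 AM–6:42 PM = 9 h 26 min; less 60 min break → 8 h 26 min
Tue: 8:11 AM–5:15 PM = 9 h 4 min
Wed: 6:29 AM–2:28 PM = 7 h 59 min
Thu: 6:41 AM–5:57 PM = 11 h 16 min; less 30 min break → 10 h 46 min
Fri: 5:55 AM–10:08 AM = 4 h 13 min; less 60 min break → 3 h 13 min
Sat: 8:46 AM–5:54 PM = 9 h 8 min; less 20 min break → 8 h 48 min
Sun: 10:10 AM–8:17 PM = 10 h 7 min; less 10 min break → 9 h 57 min
Total: 8 h 26 min + 9 h 4 min + 7 h 59 min + 10 h 46 min + 3 h 13 min + 8 h 48 min + 9 h 57 min = 58 h 13 min.

58 h 13 min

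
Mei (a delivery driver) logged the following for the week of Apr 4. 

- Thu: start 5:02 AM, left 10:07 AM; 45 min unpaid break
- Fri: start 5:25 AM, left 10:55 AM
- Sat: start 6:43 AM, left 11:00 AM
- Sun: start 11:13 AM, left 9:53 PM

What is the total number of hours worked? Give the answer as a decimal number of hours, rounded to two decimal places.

Thu: 5:02 AM–10:07 AM = 5 h 5 min; less 45 min break → 4 h 20 min
Fri: 5:25 AM–10:55 AM = 5 h 30 min
Sat: 6:43 AM–11:00 AM = 4 h 17 min
Sun: 11:13 AM–9:53 PM = 10 h 40 min
Total: 4 h 20 min + 5 h 30 min + 4 h 17 min + 10 h 40 min = 24 h 47 min.

24.78 hours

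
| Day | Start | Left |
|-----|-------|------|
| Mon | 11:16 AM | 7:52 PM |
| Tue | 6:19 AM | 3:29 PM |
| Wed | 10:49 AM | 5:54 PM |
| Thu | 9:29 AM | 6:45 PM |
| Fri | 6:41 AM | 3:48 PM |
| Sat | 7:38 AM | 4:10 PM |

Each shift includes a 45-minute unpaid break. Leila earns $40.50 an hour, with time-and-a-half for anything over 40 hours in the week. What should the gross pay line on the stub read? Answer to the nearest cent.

$2061.45

Mon: 11:16 AM–7:52 PM = 8 h 36 min; less 45 min break → 7 h 51 min
Tue: 6:19 AM–3:29 PM = 9 h 10 min; less 45 min break → 8 h 25 min
Wed: 10:49 AM–5:54 PM = 7 h 5 min; less 45 min break → 6 h 20 min
Thu: 9:29 AM–6:45 PM = 9 h 16 min; less 45 min break → 8 h 31 min
Fri: 6:41 AM–3:48 PM = 9 h 7 min; less 45 min break → 8 h 22 min
Sat: 7:38 AM–4:10 PM = 8 h 32 min; less 45 min break → 7 h 47 min
Total worked: 47 h 16 min = 2836 min.
Regular 40 h 0 min = 2400 min at $40.50/h; overtime 7 h 16 min = 436 min at $60.75/h.
Pay = (2400 × $40.50 + 436 × $60.75) ÷ 60 = $2061.45.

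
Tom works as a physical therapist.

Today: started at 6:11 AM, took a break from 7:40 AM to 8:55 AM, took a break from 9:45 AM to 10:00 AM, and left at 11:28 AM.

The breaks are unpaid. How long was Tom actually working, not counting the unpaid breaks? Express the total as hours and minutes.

3 h 47 min

Today: 6:11 AM–11:28 AM = 5 h 17 min; less 90 min break → 3 h 47 min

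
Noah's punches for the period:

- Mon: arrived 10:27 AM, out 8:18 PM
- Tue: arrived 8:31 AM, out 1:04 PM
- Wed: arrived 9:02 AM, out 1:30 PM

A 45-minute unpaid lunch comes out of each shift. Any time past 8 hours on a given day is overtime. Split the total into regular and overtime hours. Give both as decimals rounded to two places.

Mon: 10:27 AM–8:18 PM = 9 h 51 min; less 45 min break → 9 h 6 min
Tue: 8:31 AM–1:04 PM = 4 h 33 min; less 45 min break → 3 h 48 min
Wed: 9:02 AM–1:30 PM = 4 h 28 min; less 45 min break → 3 h 43 min
Mon reg 8 h 0 min / OT 1 h 6 min; Tue reg 3 h 48 min / OT 0 h 0 min; Wed reg 3 h 43 min / OT 0 h 0 min.
Totals: regular 15 h 31 min, overtime 1 h 6 min.

Regular 15.52 hours, overtime 1.10 hours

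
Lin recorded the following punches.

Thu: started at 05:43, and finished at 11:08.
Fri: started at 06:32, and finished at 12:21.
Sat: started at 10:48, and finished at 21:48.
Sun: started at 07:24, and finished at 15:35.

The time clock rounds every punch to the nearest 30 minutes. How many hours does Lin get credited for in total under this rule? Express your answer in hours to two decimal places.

30.50 hours

Thu: in 05:43→05:30, out 11:08→11:00; 5 h 30 min
Fri: in 06:32→06:30, out 12:21→12:30; 6 h 0 min
Sat: in 10:48→11:00, out 21:48→22:00; 11 h 0 min
Sun: in 07:24→07:30, out 15:35→15:30; 8 h 0 min
Total credited: 30 h 30 min.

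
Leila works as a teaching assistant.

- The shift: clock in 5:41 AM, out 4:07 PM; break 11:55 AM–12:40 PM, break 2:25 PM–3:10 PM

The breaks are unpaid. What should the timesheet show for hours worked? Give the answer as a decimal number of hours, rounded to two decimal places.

The shift: 5:41 AM–4:07 PM = 10 h 26 min; less 90 min break → 8 h 56 min

8.93 hours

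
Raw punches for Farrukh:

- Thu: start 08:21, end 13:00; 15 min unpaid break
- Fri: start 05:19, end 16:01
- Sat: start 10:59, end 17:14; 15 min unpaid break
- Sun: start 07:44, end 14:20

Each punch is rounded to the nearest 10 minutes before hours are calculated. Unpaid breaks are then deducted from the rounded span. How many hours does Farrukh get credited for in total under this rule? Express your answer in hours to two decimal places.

27.67 hours

Thu: in 08:21→08:20, out 13:00→13:00; 4 h 40 min − 15 min = 4 h 25 min
Fri: in 05:19→05:20, out 16:01→16:00; 10 h 40 min
Sat: in 10:59→11:00, out 17:14→17:10; 6 h 10 min − 15 min = 5 h 55 min
Sun: in 07:44→07:40, out 14:20→14:20; 6 h 40 min
Total credited: 27 h 40 min.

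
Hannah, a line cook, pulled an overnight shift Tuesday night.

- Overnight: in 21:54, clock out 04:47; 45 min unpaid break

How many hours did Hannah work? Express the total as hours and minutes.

Overnight: 21:54 → midnight = 2 h 6 min; midnight → 04:47 = 4 h 47 min; span 6 h 53 min; less 45 min break → 6 h 8 min

6 h 8 min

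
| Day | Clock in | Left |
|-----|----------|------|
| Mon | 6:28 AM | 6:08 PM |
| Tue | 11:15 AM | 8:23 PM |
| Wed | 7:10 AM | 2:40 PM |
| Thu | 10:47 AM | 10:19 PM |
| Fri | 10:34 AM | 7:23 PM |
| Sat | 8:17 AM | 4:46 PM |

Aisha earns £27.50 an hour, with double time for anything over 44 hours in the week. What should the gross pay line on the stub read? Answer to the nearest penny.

Mon: 6:28 AM–6:08 PM = 11 h 40 min
Tue: 11:15 AM–8:23 PM = 9 h 8 min
Wed: 7:10 AM–2:40 PM = 7 h 30 min
Thu: 10:47 AM–10:19 PM = 11 h 32 min
Fri: 10:34 AM–7:23 PM = 8 h 49 min
Sat: 8:17 AM–4:46 PM = 8 h 29 min
Total worked: 57 h 8 min = 3428 min.
Regular 44 h 0 min = 2640 min at £27.50/h; overtime 13 h 8 min = 788 min at £55.00/h.
Pay = (2640 × £27.50 + 788 × £55.00) ÷ 60 = £1932.33.

£1932.33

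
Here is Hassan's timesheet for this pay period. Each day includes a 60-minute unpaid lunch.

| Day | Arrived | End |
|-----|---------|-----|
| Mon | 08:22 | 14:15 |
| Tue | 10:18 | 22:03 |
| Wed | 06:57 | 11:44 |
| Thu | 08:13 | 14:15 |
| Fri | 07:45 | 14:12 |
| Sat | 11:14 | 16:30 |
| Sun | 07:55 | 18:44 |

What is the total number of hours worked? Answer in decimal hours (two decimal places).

Mon: 08:22–14:15 = 5 h 53 min; less 60 min break → 4 h 53 min
Tue: 10:18–22:03 = 11 h 45 min; less 60 min break → 10 h 45 min
Wed: 06:57–11:44 = 4 h 47 min; less 60 min break → 3 h 47 min
Thu: 08:13–14:15 = 6 h 2 min; less 60 min break → 5 h 2 min
Fri: 07:45–14:12 = 6 h 27 min; less 60 min break → 5 h 27 min
Sat: 11:14–16:30 = 5 h 16 min; less 60 min break → 4 h 16 min
Sun: 07:55–18:44 = 10 h 49 min; less 60 min break → 9 h 49 min
Total: 4 h 53 min + 10 h 45 min + 3 h 47 min + 5 h 2 min + 5 h 27 min + 4 h 16 min + 9 h 49 min = 43 h 59 min.

43.98 hours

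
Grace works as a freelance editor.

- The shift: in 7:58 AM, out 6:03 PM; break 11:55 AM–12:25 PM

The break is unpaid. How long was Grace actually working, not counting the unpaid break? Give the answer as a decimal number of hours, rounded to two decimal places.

9.58 hours

The shift: 7:58 AM–6:03 PM = 10 h 5 min; less 30 min break → 9 h 35 min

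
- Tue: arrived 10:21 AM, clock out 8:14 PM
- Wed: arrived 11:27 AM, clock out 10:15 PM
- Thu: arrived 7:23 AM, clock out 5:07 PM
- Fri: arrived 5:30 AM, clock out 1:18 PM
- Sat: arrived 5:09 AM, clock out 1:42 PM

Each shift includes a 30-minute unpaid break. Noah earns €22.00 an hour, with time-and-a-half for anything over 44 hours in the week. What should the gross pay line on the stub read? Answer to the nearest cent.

Tue: 10:21 AM–8:14 PM = 9 h 53 min; less 30 min break → 9 h 23 min
Wed: 11:27 AM–10:15 PM = 10 h 48 min; less 30 min break → 10 h 18 min
Thu: 7:23 AM–5:07 PM = 9 h 44 min; less 30 min break → 9 h 14 min
Fri: 5:30 AM–1:18 PM = 7 h 48 min; less 30 min break → 7 h 18 min
Sat: 5:09 AM–1:42 PM = 8 h 33 min; less 30 min break → 8 h 3 min
Total worked: 44 h 16 min = 2656 min.
Regular 44 h 0 min = 2640 min at €22.00/h; overtime 0 h 16 min = 16 min at €33.00/h.
Pay = (2640 × €22.00 + 16 × €33.00) ÷ 60 = €976.80.

€976.80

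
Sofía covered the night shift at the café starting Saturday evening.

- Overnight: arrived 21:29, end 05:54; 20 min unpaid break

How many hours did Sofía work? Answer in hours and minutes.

8 h 5 min

Overnight: 21:29 → midnight = 2 h 31 min; midnight → 05:54 = 5 h 54 min; span 8 h 25 min; less 20 min break → 8 h 5 min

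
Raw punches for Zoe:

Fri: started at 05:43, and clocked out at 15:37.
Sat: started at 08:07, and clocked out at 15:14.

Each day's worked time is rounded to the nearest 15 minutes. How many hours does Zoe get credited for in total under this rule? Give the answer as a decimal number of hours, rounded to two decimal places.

17.00 hours

Fri: 05:43–15:37 = 9 h 54 min → rounds to 10 h 0 min
Sat: 08:07–15:14 = 7 h 7 min → rounds to 7 h 0 min
Total credited: 17 h 0 min.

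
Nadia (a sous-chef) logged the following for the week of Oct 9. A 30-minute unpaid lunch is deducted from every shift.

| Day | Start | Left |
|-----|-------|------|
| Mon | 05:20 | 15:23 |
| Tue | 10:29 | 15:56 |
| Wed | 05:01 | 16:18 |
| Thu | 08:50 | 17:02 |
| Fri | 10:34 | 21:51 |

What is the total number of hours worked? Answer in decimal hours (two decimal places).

43.77 hours

Mon: 05:20–15:23 = 10 h 3 min; less 30 min break → 9 h 33 min
Tue: 10:29–15:56 = 5 h 27 min; less 30 min break → 4 h 57 min
Wed: 05:01–16:18 = 11 h 17 min; less 30 min break → 10 h 47 min
Thu: 08:50–17:02 = 8 h 12 min; less 30 min break → 7 h 42 min
Fri: 10:34–21:51 = 11 h 17 min; less 30 min break → 10 h 47 min
Total: 9 h 33 min + 4 h 57 min + 10 h 47 min + 7 h 42 min + 10 h 47 min = 43 h 46 min.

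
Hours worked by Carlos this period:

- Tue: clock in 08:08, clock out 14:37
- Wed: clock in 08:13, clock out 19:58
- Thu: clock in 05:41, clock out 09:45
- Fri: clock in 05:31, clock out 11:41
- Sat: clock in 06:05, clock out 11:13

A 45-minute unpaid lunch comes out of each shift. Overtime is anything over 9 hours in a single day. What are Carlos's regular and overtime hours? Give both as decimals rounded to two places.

Regular 27.85 hours, overtime 2.00 hours

Tue: 08:08–14:37 = 6 h 29 min; less 45 min break → 5 h 44 min
Wed: 08:13–19:58 = 11 h 45 min; less 45 min break → 11 h 0 min
Thu: 05:41–09:45 = 4 h 4 min; less 45 min break → 3 h 19 min
Fri: 05:31–11:41 = 6 h 10 min; less 45 min break → 5 h 25 min
Sat: 06:05–11:13 = 5 h 8 min; less 45 min break → 4 h 23 min
Tue reg 5 h 44 min / OT 0 h 0 min; Wed reg 9 h 0 min / OT 2 h 0 min; Thu reg 3 h 19 min / OT 0 h 0 min; Fri reg 5 h 25 min / OT 0 h 0 min; Sat reg 4 h 23 min / OT 0 h 0 min.
Totals: regular 27 h 51 min, overtime 2 h 0 min.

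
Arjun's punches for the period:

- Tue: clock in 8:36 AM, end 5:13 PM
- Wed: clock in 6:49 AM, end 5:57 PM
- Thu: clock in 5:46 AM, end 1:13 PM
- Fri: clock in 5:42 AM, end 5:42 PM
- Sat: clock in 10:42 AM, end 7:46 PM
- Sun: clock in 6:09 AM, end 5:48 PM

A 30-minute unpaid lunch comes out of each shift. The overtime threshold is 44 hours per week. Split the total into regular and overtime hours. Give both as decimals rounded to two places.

Tue: 8:36 AM–5:13 PM = 8 h 37 min; less 30 min break → 8 h 7 min
Wed: 6:49 AM–5:57 PM = 11 h 8 min; less 30 min break → 10 h 38 min
Thu: 5:46 AM–1:13 PM = 7 h 27 min; less 30 min break → 6 h 57 min
Fri: 5:42 AM–5:42 PM = 12 h 0 min; less 30 min break → 11 h 30 min
Sat: 10:42 AM–7:46 PM = 9 h 4 min; less 30 min break → 8 h 34 min
Sun: 6:09 AM–5:48 PM = 11 h 39 min; less 30 min break → 11 h 9 min
Total worked: 56 h 55 min = 56.92 h.
Threshold 44 h → overtime 12 h 55 min, regular 44 h 0 min.

Regular 44.00 hours, overtime 12.92 hours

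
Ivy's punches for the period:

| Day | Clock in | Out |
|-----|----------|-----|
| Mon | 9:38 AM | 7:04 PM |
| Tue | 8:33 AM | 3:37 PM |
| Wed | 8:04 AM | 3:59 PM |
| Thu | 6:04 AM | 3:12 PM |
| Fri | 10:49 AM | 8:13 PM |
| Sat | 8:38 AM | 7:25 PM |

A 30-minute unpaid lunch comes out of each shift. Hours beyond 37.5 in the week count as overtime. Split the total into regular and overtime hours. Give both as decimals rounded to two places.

Regular 37.50 hours, overtime 13.23 hours

Mon: 9:38 AM–7:04 PM = 9 h 26 min; less 30 min break → 8 h 56 min
Tue: 8:33 AM–3:37 PM = 7 h 4 min; less 30 min break → 6 h 34 min
Wed: 8:04 AM–3:59 PM = 7 h 55 min; less 30 min break → 7 h 25 min
Thu: 6:04 AM–3:12 PM = 9 h 8 min; less 30 min break → 8 h 38 min
Fri: 10:49 AM–8:13 PM = 9 h 24 min; less 30 min break → 8 h 54 min
Sat: 8:38 AM–7:25 PM = 10 h 47 min; less 30 min break → 10 h 17 min
Total worked: 50 h 44 min = 50.73 h.
Threshold 37.5 h → overtime 13 h 14 min, regular 37 h 30 min.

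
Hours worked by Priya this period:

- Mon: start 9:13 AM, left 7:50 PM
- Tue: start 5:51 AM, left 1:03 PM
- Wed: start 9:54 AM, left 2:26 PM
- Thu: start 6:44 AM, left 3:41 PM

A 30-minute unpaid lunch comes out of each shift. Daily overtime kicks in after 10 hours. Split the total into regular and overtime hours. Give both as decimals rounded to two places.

Mon: 9:13 AM–7:50 PM = 10 h 37 min; less 30 min break → 10 h 7 min
Tue: 5:51 AM–1:03 PM = 7 h 12 min; less 30 min break → 6 h 42 min
Wed: 9:54 AM–2:26 PM = 4 h 32 min; less 30 min break → 4 h 2 min
Thu: 6:44 AM–3:41 PM = 8 h 57 min; less 30 min break → 8 h 27 min
Mon reg 10 h 0 min / OT 0 h 7 min; Tue reg 6 h 42 min / OT 0 h 0 min; Wed reg 4 h 2 min / OT 0 h 0 min; Thu reg 8 h 27 min / OT 0 h 0 min.
Totals: regular 29 h 11 min, overtime 0 h 7 min.

Regular 29.18 hours, overtime 0.12 hours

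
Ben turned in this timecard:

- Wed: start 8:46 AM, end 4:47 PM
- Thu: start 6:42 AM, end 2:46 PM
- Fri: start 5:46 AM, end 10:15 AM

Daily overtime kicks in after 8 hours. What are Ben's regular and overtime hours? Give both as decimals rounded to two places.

Regular 20.48 hours, overtime 0.08 hours

Wed: 8:46 AM–4:47 PM = 8 h 1 min
Thu: 6:42 AM–2:46 PM = 8 h 4 min
Fri: 5:46 AM–10:15 AM = 4 h 29 min
Wed reg 8 h 0 min / OT 0 h 1 min; Thu reg 8 h 0 min / OT 0 h 4 min; Fri reg 4 h 29 min / OT 0 h 0 min.
Totals: regular 20 h 29 min, overtime 0 h 5 min.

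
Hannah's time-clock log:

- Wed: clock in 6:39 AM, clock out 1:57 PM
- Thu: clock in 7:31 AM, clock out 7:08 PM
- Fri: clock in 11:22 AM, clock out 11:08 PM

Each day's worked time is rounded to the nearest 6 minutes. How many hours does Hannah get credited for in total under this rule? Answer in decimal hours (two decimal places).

30.70 hours

Wed: 6:39 AM–1:57 PM = 7 h 18 min → rounds to 7 h 18 min
Thu: 7:31 AM–7:08 PM = 11 h 37 min → rounds to 11 h 36 min
Fri: 11:22 AM–11:08 PM = 11 h 46 min → rounds to 11 h 48 min
Total credited: 30 h 42 min.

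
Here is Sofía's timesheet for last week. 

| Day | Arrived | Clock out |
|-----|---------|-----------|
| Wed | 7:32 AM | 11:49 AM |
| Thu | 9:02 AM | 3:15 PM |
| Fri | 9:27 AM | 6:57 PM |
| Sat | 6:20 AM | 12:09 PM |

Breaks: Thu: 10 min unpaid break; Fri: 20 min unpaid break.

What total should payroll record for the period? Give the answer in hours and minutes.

Wed: 7:32 AM–11:49 AM = 4 h 17 min
Thu: 9:02 AM–3:15 PM = 6 h 13 min; less 10 min break → 6 h 3 min
Fri: 9:27 AM–6:57 PM = 9 h 30 min; less 20 min break → 9 h 10 min
Sat: 6:20 AM–12:09 PM = 5 h 49 min
Total: 4 h 17 min + 6 h 3 min + 9 h 10 min + 5 h 49 min = 25 h 19 min.

25 h 19 min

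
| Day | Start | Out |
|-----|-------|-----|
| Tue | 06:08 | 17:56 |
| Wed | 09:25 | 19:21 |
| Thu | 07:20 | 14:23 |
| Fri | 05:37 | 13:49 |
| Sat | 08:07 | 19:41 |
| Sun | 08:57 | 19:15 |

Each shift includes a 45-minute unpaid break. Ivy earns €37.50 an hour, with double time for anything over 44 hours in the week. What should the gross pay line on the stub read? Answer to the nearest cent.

€2426.25

Tue: 06:08–17:56 = 11 h 48 min; less 45 min break → 11 h 3 min
Wed: 09:25–19:21 = 9 h 56 min; less 45 min break → 9 h 11 min
Thu: 07:20–14:23 = 7 h 3 min; less 45 min break → 6 h 18 min
Fri: 05:37–13:49 = 8 h 12 min; less 45 min break → 7 h 27 min
Sat: 08:07–19:41 = 11 h 34 min; less 45 min break → 10 h 49 min
Sun: 08:57–19:15 = 10 h 18 min; less 45 min break → 9 h 33 min
Total worked: 54 h 21 min = 3261 min.
Regular 44 h 0 min = 2640 min at €37.50/h; overtime 10 h 21 min = 621 min at €75.00/h.
Pay = (2640 × €37.50 + 621 × €75.00) ÷ 60 = €2426.25.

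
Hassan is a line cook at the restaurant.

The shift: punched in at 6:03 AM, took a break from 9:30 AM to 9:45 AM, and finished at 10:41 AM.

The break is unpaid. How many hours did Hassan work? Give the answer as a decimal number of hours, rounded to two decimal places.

4.38 hours

The shift: 6:03 AM–10:41 AM = 4 h 38 min; less 15 min break → 4 h 23 min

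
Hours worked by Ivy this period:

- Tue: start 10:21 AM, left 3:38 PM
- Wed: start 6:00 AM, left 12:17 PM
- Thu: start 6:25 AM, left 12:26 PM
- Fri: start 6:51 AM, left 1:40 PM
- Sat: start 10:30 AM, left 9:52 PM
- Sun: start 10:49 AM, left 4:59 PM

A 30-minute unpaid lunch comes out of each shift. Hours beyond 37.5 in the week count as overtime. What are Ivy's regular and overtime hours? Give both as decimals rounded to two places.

Regular 37.50 hours, overtime 1.43 hours

Tue: 10:21 AM–3:38 PM = 5 h 17 min; less 30 min break → 4 h 47 min
Wed: 6:00 AM–12:17 PM = 6 h 17 min; less 30 min break → 5 h 47 min
Thu: 6:25 AM–12:26 PM = 6 h 1 min; less 30 min break → 5 h 31 min
Fri: 6:51 AM–1:40 PM = 6 h 49 min; less 30 min break → 6 h 19 min
Sat: 10:30 AM–9:52 PM = 11 h 22 min; less 30 min break → 10 h 52 min
Sun: 10:49 AM–4:59 PM = 6 h 10 min; less 30 min break → 5 h 40 min
Total worked: 38 h 56 min = 38.93 h.
Threshold 37.5 h → overtime 1 h 26 min, regular 37 h 30 min.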